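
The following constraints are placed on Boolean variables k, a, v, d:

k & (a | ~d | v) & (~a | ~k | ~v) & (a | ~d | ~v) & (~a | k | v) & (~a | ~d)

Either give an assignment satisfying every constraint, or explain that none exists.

k = True, a = False, v = False, d = False

Unit clause (k) forces k = True.
Set a = False.
Set v = False.
  then (a | ~d | v) forces d = False.
All clauses satisfied.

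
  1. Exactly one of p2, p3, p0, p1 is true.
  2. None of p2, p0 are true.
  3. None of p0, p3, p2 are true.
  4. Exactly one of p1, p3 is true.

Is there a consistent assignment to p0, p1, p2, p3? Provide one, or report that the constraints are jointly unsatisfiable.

p0: False, p1: True, p2: False, p3: False

  (1) {p2, p3, p0, p1}: 1 true — exactly one ✓
  (2) {p2, p0}: 0 true — none ✓
  (3) {p0, p3, p2}: 0 true — none ✓
  (4) {p1, p3}: 1 true — exactly one ✓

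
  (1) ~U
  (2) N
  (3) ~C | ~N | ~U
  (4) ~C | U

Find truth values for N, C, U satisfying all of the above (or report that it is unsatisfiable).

Unit clause (~U) forces U = False.
Unit clause (N) forces N = True.
In (~C | U) only ~C is left, so C = False.
Check each clause:
  (~U): ~U holds.
  (N): N holds.
  (~C | ~N | ~U): ~C holds.
  (~C | U): ~C holds.
All clauses satisfied.

N: True, C: False, U: False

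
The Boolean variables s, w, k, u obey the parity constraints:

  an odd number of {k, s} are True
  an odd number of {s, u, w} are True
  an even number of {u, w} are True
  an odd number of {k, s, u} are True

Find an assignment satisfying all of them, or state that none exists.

s: True, w: False, k: False, u: False

{k, s}: 1 true → odd ✓
{s, u, w}: 1 true → odd ✓
{u, w}: 0 true → even ✓
{k, s, u}: 1 true → odd ✓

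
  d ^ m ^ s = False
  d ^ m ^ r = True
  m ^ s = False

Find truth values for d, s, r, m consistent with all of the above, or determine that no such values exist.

d = False, s = True, r = False, m = True

d ^ m ^ s = F ^ T ^ T = False ✓
d ^ m ^ r = F ^ T ^ F = True ✓
m ^ s = T ^ T = False ✓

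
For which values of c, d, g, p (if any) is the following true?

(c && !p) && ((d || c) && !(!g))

c=T; d=F; g=T; p=F

  c && !p = True
    !p = True
  (d || c) && !(!g) = True
    d || c = True
    !(!g) = True
      !g = False
Both conjuncts True, so the formula holds.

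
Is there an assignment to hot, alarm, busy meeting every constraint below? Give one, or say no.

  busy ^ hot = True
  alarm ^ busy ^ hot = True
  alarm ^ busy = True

hot = False, alarm = False, busy = True

busy ^ hot = T ^ F = True ✓
alarm ^ busy ^ hot = F ^ T ^ F = True ✓
alarm ^ busy = F ^ T = True ✓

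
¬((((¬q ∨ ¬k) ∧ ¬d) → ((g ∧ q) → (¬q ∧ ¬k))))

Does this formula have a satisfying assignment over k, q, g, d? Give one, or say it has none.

k=F; q=T; g=T; d=F

  ¬((((¬q ∨ ¬k) ∧ ¬d) → ((g ∧ q) → (¬q ∧ ¬k)))) = True
    ((¬q ∨ ¬k) ∧ ¬d) → ((g ∧ q) → (¬q ∧ ¬k)) = False
      (¬q ∨ ¬k) ∧ ¬d = True
        ¬q ∨ ¬k = True
          ¬q = False
          ¬k = True
        ¬d = True
      (g ∧ q) → (¬q ∧ ¬k) = False
        g ∧ q = True
        ¬q ∧ ¬k = False
          ¬q = False
          ¬k = True
The formula evaluates to True.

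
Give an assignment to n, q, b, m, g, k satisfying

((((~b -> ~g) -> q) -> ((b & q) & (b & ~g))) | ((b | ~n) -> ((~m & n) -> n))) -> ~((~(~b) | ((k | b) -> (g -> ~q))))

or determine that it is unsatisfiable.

n = False; q = True; b = False; m = False; g = True; k = True

  ((((~b -> ~g) -> q) -> ((b & q) & (b & ~g))) | ((b | ~n) -> ((~m & n) -> n))) -> ~((~(~b) | ((k | b) -> (g -> ~q)))) = True
    (((~b -> ~g) -> q) -> ((b & q) & (b & ~g))) | ((b | ~n) -> ((~m & n) -> n)) = True
      ((~b -> ~g) -> q) -> ((b & q) & (b & ~g)) = False
        (~b -> ~g) -> q = True
          ~b -> ~g = False
            ~b = True
            ~g = False
        (b & q) & (b & ~g) = False
          b & q = False
          b & ~g = False
            ~g = False
      (b | ~n) -> ((~m & n) -> n) = True
        b | ~n = True
          ~n = True
        (~m & n) -> n = True
          ~m & n = False
            ~m = True
    ~((~(~b) | ((k | b) -> (g -> ~q)))) = True
      ~(~b) | ((k | b) -> (g -> ~q)) = False
        ~(~b) = False
          ~b = True
        (k | b) -> (g -> ~q) = False
          k | b = True
          g -> ~q = False
            ~q = False
The formula evaluates to True.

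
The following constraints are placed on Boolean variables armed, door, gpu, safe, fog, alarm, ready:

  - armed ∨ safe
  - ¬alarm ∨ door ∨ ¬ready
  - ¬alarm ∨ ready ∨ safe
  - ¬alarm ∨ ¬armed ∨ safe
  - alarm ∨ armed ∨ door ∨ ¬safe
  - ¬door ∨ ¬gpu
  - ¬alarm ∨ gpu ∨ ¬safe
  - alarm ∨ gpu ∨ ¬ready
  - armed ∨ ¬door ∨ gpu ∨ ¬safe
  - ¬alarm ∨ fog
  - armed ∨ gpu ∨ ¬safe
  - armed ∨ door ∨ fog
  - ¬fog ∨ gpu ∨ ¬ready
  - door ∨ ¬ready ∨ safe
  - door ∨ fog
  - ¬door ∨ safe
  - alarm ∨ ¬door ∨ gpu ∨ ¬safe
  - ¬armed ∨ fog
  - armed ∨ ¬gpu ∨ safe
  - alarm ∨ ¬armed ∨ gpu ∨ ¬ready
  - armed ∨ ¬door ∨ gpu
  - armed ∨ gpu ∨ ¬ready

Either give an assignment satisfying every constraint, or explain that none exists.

Set armed = True.
  then (¬armed ∨ fog) forces fog = True.
Try door = True:
  (¬door ∨ ¬gpu) forces gpu = False.
  (¬fog ∨ gpu ∨ ¬ready) forces ready = False.
  (¬door ∨ safe) forces safe = True.
  (¬alarm ∨ gpu ∨ ¬safe) forces alarm = False.
  clause (alarm ∨ ¬door ∨ gpu ∨ ¬safe) is falsified — backtrack.
So door = False.
Set gpu = True.
Set safe = False.
  then (¬alarm ∨ ¬armed ∨ safe) forces alarm = False.
  then (door ∨ ¬ready ∨ safe) forces ready = False.
All clauses satisfied.

armed=T; door=F; gpu=T; safe=F; fog=T; alarm=F; ready=F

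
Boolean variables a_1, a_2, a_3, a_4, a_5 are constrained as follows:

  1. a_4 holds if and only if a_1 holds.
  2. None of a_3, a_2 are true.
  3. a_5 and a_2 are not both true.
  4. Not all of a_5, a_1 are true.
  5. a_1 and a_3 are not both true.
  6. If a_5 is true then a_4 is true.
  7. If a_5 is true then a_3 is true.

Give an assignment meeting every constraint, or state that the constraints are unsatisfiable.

a_1=T, a_2=F, a_3=F, a_4=T, a_5=F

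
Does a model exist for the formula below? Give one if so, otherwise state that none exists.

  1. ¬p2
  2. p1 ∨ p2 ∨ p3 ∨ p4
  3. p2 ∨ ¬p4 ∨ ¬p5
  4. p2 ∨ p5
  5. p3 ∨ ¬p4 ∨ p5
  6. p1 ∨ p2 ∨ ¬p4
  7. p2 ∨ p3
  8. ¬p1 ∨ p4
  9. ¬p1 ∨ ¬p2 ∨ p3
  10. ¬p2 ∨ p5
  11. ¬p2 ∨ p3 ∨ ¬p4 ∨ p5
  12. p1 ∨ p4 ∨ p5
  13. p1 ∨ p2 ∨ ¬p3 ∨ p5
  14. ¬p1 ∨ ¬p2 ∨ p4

p1 = False, p2 = False, p3 = True, p4 = False, p5 = True

Unit clause (¬p2) forces p2 = False.
In (p2 ∨ p5) only p5 is left, so p5 = True.
In (p2 ∨ p3) only p3 is left, so p3 = True.
In (p2 ∨ ¬p4 ∨ ¬p5) only ¬p4 is left, so p4 = False.
In (¬p1 ∨ p4) only ¬p1 is left, so p1 = False.
All clauses satisfied.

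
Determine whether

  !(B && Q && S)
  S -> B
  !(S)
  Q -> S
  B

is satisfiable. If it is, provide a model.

Q=F, S=F, B=T

Unit clause (B) forces B = True.
Unit clause (!S) forces S = False.
In (!Q || S) only !Q is left, so Q = False.
Check each clause:
  (B): B holds.
  (!S): !S holds.
  (!B || !Q || !S): !Q holds.
  (B || !S): B holds.
  (!Q || S): !Q holds.
All clauses satisfied.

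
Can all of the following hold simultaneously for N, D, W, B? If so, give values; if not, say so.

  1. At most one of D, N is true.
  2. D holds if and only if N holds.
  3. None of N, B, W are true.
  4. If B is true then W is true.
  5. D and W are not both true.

N = False, D = False, W = False, B = False

  (1) {D, N}: 0 true — at most one ✓
  (2) D=F, N=F — same ✓
  (3) {N, B, W}: 0 true — none ✓
  (4) B=F ⇒ W: vacuous ✓
  (5) D=F, W=F — not both ✓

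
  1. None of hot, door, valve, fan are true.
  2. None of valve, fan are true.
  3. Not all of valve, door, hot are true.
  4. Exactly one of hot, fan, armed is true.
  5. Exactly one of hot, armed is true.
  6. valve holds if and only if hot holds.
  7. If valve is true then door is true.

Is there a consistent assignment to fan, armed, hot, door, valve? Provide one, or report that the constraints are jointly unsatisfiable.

fan = False; armed = True; hot = False; door = False; valve = False

  (1) {hot, door, valve, fan}: 0 true — none ✓
  (2) {valve, fan}: 0 true — none ✓
  (3) {valve, door, hot}: 0/3 true — not all ✓
  (4) {hot, fan, armed}: 1 true — exactly one ✓
  (5) {hot, armed}: 1 true — exactly one ✓
  (6) valve=F, hot=F — same ✓
  (7) valve=F ⇒ door: vacuous ✓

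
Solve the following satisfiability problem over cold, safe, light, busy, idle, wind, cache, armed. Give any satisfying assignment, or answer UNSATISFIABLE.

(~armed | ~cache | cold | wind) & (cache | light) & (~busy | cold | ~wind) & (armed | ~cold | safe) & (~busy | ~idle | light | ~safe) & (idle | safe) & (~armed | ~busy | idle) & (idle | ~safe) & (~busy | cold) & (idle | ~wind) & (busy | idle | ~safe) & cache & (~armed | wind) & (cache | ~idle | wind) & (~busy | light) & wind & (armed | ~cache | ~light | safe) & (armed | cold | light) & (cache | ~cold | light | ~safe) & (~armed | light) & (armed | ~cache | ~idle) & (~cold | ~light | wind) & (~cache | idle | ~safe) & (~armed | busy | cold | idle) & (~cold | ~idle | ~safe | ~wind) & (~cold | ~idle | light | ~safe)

Unit clause (cache) forces cache = True.
Unit clause (wind) forces wind = True.
In (idle | ~wind) only idle is left, so idle = True.
In (armed | ~cache | ~idle) only armed is left, so armed = True.
In (~armed | light) only light is left, so light = True.
Set cold = True.
  then (~cold | ~idle | ~safe | ~wind) forces safe = False.
Set busy = False.
All clauses satisfied.

cold=T, safe=F, light=T, busy=F, idle=T, wind=T, cache=T, armed=T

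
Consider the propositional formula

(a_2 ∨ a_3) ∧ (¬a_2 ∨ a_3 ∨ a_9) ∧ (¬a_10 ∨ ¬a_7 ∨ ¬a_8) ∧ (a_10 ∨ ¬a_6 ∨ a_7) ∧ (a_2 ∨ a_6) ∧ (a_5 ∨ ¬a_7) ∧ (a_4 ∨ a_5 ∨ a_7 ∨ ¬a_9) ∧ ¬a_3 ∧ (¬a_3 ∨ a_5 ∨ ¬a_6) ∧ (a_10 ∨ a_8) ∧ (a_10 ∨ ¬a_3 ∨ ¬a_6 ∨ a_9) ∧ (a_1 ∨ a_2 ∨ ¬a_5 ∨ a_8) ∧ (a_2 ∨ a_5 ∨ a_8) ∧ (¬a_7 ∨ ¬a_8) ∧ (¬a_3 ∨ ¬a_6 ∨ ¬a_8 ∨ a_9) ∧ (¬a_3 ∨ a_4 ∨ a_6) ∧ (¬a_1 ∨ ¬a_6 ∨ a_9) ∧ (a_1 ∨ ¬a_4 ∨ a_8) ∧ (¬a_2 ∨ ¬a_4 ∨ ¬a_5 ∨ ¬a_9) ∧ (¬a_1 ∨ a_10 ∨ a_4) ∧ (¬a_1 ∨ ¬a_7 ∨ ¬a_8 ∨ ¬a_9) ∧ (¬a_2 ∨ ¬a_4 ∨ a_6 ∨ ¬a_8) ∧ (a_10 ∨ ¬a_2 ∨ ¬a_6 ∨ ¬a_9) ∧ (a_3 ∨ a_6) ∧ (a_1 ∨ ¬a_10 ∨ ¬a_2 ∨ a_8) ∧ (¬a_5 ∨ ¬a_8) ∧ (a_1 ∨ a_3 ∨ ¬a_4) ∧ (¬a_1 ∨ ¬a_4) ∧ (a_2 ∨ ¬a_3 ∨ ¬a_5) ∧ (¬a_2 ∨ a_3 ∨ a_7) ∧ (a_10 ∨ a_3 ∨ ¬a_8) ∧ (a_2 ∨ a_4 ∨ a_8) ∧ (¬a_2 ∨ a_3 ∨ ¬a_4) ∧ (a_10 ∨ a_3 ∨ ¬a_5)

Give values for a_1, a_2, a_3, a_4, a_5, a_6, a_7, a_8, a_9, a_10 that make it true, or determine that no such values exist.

a_1 = True, a_2 = True, a_3 = False, a_4 = False, a_5 = True, a_6 = True, a_7 = True, a_8 = False, a_9 = True, a_10 = True

Unit clause (¬a_3) forces a_3 = False.
In (a_3 ∨ a_6) only a_6 is left, so a_6 = True.
In (a_2 ∨ a_3) only a_2 is left, so a_2 = True.
In (¬a_2 ∨ a_3 ∨ a_9) only a_9 is left, so a_9 = True.
In (a_10 ∨ ¬a_2 ∨ ¬a_6 ∨ ¬a_9) only a_10 is left, so a_10 = True.
In (¬a_2 ∨ a_3 ∨ a_7) only a_7 is left, so a_7 = True.
In (¬a_2 ∨ a_3 ∨ ¬a_4) only ¬a_4 is left, so a_4 = False.
In (¬a_10 ∨ ¬a_7 ∨ ¬a_8) only ¬a_8 is left, so a_8 = False.
In (a_5 ∨ ¬a_7) only a_5 is left, so a_5 = True.
In (a_1 ∨ ¬a_10 ∨ ¬a_2 ∨ a_8) only a_1 is left, so a_1 = True.
All clauses satisfied.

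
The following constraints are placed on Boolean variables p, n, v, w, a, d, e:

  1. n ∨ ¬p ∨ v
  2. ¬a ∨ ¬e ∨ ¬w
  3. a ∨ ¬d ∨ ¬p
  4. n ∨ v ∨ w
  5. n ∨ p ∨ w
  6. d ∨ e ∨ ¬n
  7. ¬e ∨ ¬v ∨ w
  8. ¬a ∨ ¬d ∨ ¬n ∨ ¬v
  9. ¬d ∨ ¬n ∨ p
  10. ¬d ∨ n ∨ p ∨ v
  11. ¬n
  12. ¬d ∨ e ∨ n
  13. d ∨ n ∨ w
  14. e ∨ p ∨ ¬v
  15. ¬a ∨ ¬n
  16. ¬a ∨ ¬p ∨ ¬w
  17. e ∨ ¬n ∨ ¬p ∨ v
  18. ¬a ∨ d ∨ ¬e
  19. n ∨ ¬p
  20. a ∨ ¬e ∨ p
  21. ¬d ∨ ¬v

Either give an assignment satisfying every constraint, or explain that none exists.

p: False, n: False, v: False, w: True, a: False, d: False, e: False

Unit clause (¬n) forces n = False.
In (n ∨ ¬p) only ¬p is left, so p = False.
In (n ∨ p ∨ w) only w is left, so w = True.
Try v = True:
  (e ∨ p ∨ ¬v) forces e = True.
  (¬a ∨ ¬e ∨ ¬w) forces a = False.
  clause (a ∨ ¬e ∨ p) is falsified — backtrack.
So v = False.
  then (¬d ∨ n ∨ p ∨ v) forces d = False.
Set a = False.
  then (a ∨ ¬e ∨ p) forces e = False.
All clauses satisfied.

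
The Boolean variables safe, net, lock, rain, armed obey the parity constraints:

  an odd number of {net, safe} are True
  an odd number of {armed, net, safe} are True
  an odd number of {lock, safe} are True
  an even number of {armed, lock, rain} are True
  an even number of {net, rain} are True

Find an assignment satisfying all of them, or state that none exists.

safe=F, net=T, lock=T, rain=T, armed=F

{net, safe}: 1 true → odd ✓
{armed, net, safe}: 1 true → odd ✓
{lock, safe}: 1 true → odd ✓
{armed, lock, rain}: 2 true → even ✓
{net, rain}: 2 true → even ✓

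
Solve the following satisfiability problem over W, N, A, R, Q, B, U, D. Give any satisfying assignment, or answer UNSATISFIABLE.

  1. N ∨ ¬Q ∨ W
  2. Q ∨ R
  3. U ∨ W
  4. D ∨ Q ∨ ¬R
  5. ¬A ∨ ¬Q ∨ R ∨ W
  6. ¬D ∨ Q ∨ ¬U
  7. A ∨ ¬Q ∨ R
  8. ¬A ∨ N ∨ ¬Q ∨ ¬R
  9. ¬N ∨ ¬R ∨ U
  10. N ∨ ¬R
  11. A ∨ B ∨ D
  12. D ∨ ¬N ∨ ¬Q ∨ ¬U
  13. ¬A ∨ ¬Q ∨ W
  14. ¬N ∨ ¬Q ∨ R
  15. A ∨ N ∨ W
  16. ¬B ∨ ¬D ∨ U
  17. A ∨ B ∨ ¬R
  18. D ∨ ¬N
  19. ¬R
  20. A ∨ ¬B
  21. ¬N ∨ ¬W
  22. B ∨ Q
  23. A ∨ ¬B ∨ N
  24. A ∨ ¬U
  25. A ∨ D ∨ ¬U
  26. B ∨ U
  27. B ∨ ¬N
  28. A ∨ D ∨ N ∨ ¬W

Unit clause (¬R) forces R = False.
In (Q ∨ R) only Q is left, so Q = True.
In (A ∨ ¬Q ∨ R) only A is left, so A = True.
In (¬A ∨ ¬Q ∨ W) only W is left, so W = True.
In (¬N ∨ ¬Q ∨ R) only ¬N is left, so N = False.
Set B = True.
Set U = True.
Set D = True.
All clauses satisfied.

W: True; N: False; A: True; R: False; Q: True; B: True; U: True; D: True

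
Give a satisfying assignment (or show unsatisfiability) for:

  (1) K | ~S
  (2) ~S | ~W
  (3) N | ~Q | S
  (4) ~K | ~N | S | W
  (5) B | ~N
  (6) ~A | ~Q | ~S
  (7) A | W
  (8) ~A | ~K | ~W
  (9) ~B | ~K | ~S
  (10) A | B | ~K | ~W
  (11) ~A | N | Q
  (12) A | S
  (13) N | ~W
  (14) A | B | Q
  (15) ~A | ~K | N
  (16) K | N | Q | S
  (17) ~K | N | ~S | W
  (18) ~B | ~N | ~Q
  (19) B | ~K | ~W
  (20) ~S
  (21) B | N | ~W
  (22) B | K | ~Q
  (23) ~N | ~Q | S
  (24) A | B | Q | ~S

Unit clause (~S) forces S = False.
In (A | S) only A is left, so A = True.
Try N = False:
  (N | ~Q | S) forces Q = False.
  clause (~A | N | Q) is falsified — backtrack.
So N = True.
  then (B | ~N) forces B = True.
  then (~B | ~N | ~Q) forces Q = False.
Set W = False.
  then (~K | ~N | S | W) forces K = False.
All clauses satisfied.

N=T; B=T; W=F; A=T; S=F; K=F; Q=F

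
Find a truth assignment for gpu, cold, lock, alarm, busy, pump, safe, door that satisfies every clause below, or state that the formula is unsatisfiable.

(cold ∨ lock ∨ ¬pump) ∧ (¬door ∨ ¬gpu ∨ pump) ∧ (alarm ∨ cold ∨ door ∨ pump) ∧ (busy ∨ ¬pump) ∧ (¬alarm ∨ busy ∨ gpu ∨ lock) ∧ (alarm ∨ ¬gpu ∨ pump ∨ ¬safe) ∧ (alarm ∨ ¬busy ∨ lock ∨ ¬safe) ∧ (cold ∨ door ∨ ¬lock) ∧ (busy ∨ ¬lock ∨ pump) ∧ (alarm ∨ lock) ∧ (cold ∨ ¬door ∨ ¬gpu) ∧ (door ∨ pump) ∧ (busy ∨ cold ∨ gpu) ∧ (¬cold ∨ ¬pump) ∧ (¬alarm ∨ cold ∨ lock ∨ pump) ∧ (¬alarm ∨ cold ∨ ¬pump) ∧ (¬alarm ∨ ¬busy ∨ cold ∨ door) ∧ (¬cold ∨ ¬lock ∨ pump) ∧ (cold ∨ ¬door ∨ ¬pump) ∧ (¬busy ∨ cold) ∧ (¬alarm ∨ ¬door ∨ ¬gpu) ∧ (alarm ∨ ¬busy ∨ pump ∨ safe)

gpu: False; cold: True; lock: False; alarm: True; busy: True; pump: False; safe: False; door: True

Set gpu = False.
Set cold = True.
  then (¬cold ∨ ¬pump) forces pump = False.
  then (¬cold ∨ ¬lock ∨ pump) forces lock = False.
  then (alarm ∨ lock) forces alarm = True.
  then (door ∨ pump) forces door = True.
  then (¬alarm ∨ busy ∨ gpu ∨ lock) forces busy = True.
Set safe = False.
All clauses satisfied.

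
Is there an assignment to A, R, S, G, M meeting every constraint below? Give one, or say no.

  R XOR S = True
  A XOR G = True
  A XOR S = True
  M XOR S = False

A: True, R: True, S: False, G: False, M: False

R XOR S = T XOR F = True ✓
A XOR G = T XOR F = True ✓
A XOR S = T XOR F = True ✓
M XOR S = F XOR F = False ✓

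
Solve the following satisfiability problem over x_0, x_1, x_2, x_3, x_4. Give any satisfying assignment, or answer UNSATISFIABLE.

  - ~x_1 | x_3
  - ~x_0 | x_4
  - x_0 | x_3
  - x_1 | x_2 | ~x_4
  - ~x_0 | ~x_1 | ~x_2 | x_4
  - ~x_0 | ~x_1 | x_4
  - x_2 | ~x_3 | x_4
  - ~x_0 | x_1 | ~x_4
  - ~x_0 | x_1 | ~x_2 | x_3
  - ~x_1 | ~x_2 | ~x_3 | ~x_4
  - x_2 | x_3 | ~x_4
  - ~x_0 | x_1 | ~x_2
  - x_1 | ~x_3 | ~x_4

Set x_0 = True.
  then (~x_0 | x_4) forces x_4 = True.
  then (~x_0 | x_1 | ~x_4) forces x_1 = True.
  then (~x_1 | x_3) forces x_3 = True.
  then (~x_1 | ~x_2 | ~x_3 | ~x_4) forces x_2 = False.
All clauses satisfied.

x_0=T, x_1=T, x_2=F, x_3=T, x_4=T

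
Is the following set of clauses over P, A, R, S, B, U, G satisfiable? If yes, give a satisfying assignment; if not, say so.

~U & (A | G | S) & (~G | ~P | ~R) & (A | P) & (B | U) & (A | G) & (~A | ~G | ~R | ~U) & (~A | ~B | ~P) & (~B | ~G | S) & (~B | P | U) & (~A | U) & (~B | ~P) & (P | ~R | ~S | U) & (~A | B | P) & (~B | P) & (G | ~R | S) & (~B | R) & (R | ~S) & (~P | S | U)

Case U = True:
  Clause (~U) is falsified — contradiction.
Case U = False:
  (B | U) forces B = True.
  (~B | P | U) forces P = True.
  Clause (~B | ~P) is falsified — contradiction.
Both cases fail, so the formula is unsatisfiable.

The formula is unsatisfiable.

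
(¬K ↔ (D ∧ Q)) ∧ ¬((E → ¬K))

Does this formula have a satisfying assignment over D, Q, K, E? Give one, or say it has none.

D = False, Q = True, K = True, E = True

  ¬K ↔ (D ∧ Q) = True
    ¬K = False
    D ∧ Q = False
  ¬((E → ¬K)) = True
    E → ¬K = False
      ¬K = False
Both conjuncts True, so the formula holds.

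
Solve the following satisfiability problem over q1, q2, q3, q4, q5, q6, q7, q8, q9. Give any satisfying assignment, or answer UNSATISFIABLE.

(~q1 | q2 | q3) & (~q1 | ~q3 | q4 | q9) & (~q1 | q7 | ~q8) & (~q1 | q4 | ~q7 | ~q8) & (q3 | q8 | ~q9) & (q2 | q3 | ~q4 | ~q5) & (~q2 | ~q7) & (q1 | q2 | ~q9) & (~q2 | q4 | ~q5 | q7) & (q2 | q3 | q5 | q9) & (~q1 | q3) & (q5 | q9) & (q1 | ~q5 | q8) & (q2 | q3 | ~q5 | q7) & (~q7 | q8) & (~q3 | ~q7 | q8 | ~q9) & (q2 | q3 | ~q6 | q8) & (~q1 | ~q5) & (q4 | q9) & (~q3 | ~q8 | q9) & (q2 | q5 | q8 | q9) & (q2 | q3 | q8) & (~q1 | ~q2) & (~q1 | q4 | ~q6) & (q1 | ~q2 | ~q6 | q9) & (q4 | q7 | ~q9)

Set q1 = False.
Set q2 = True.
  then (~q2 | ~q7) forces q7 = False.
Set q3 = True.
Set q4 = True.
Set q5 = True.
  then (q1 | ~q5 | q8) forces q8 = True.
  then (~q3 | ~q8 | q9) forces q9 = True.
Set q6 = True.
All clauses satisfied.

q1 = False, q2 = True, q3 = True, q4 = True, q5 = True, q6 = True, q7 = False, q8 = True, q9 = True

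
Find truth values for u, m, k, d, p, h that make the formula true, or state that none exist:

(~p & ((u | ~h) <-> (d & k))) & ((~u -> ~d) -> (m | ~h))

u = False, m = False, k = True, d = True, p = False, h = False

  ~p & ((u | ~h) <-> (d & k)) = True
    ~p = True
    (u | ~h) <-> (d & k) = True
      u | ~h = True
        ~h = True
      d & k = True
  (~u -> ~d) -> (m | ~h) = True
    ~u -> ~d = False
      ~u = True
      ~d = False
    m | ~h = True
      ~h = True
Both conjuncts True, so the formula holds.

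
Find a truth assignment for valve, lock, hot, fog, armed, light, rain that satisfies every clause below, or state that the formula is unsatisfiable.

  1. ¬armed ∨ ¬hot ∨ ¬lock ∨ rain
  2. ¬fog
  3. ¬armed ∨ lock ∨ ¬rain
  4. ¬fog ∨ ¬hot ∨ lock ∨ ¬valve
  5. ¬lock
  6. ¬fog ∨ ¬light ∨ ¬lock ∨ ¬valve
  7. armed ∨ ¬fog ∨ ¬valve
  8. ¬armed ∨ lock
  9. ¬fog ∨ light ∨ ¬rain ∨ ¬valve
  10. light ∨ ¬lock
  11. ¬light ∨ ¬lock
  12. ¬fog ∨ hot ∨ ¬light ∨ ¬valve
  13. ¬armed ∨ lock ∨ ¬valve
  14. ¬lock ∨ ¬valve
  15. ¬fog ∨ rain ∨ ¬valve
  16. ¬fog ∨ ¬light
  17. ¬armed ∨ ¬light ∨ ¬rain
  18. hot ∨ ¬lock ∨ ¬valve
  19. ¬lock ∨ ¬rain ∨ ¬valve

valve=T, lock=F, hot=T, fog=F, armed=F, light=F, rain=T

Unit clause (¬fog) forces fog = False.
Unit clause (¬lock) forces lock = False.
In (¬armed ∨ lock) only ¬armed is left, so armed = False.
Set valve = True.
Set hot = True.
Set light = False.
Set rain = True.
All clauses satisfied.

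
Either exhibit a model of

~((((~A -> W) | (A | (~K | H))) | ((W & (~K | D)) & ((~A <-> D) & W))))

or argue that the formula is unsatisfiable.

A=F, H=F, K=T, W=F, D=T

  ~((((~A -> W) | (A | (~K | H))) | ((W & (~K | D)) & ((~A <-> D) & W)))) = True
    ((~A -> W) | (A | (~K | H))) | ((W & (~K | D)) & ((~A <-> D) & W)) = False
      (~A -> W) | (A | (~K | H)) = False
        ~A -> W = False
          ~A = True
        A | (~K | H) = False
          ~K | H = False
            ~K = False
      (W & (~K | D)) & ((~A <-> D) & W) = False
        W & (~K | D) = False
          ~K | D = True
            ~K = False
        (~A <-> D) & W = False
          ~A <-> D = True
            ~A = True
The formula evaluates to True.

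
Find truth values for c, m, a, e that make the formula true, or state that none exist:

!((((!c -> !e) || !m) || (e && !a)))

c = False, m = True, a = True, e = True

  !((((!c -> !e) || !m) || (e && !a))) = True
    ((!c -> !e) || !m) || (e && !a) = False
      (!c -> !e) || !m = False
        !c -> !e = False
          !c = True
          !e = False
        !m = False
      e && !a = False
        !a = False
The formula evaluates to True.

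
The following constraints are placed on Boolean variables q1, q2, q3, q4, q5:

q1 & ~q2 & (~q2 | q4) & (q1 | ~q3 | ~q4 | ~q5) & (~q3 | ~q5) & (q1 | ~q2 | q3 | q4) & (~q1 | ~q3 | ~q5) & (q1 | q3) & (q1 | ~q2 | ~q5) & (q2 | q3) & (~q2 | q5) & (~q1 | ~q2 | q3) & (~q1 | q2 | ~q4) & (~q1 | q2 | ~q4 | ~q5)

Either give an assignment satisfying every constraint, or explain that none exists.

q1 = True, q2 = False, q3 = True, q4 = False, q5 = False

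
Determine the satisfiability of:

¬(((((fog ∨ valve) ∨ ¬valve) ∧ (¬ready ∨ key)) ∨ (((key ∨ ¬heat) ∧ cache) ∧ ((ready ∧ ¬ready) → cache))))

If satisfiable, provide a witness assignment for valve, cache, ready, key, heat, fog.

valve = True, cache = False, ready = True, key = False, heat = True, fog = True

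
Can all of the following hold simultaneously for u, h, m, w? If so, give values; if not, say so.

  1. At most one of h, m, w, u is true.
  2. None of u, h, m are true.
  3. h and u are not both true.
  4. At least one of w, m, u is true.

u = False; h = False; m = False; w = True

  (1) {h, m, w, u}: 1 true — at most one ✓
  (2) {u, h, m}: 0 true — none ✓
  (3) h=F, u=F — not both ✓
  (4) {w, m, u}: 1 true — at least one ✓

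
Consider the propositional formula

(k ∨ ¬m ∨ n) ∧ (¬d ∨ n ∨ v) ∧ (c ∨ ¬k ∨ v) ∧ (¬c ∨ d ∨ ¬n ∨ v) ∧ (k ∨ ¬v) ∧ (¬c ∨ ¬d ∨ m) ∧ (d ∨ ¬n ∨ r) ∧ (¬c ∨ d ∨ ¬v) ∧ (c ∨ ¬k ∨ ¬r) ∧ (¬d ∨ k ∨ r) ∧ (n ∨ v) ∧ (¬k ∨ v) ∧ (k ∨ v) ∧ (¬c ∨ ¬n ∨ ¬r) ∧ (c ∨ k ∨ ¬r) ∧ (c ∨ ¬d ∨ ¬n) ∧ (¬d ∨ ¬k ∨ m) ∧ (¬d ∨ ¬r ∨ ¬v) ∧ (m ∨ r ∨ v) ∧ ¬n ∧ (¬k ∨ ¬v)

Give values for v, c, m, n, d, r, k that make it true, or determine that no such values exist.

Unsatisfiable

Case v = True:
  (k ∨ ¬v) forces k = True.
  Clause (¬k ∨ ¬v) is falsified — contradiction.
Case v = False:
  (n ∨ v) forces n = True.
  Clause (¬n) is falsified — contradiction.
Both cases fail, so the formula is unsatisfiable.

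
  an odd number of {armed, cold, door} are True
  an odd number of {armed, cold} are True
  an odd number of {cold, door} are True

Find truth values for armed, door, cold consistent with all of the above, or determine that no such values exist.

armed: False; door: False; cold: True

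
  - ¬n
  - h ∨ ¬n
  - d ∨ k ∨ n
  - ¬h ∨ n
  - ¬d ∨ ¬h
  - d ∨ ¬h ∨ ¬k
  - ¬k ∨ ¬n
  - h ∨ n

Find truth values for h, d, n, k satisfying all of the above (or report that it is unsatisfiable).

No satisfying assignment exists.

Case n = True:
  Clause (¬n) is falsified — contradiction.
Case n = False:
  (¬h ∨ n) forces h = False.
  Clause (h ∨ n) is falsified — contradiction.
Both cases fail, so the formula is unsatisfiable.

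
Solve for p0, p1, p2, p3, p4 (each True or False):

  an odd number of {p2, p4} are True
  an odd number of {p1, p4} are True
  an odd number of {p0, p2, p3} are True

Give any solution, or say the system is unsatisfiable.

p0=F, p1=T, p2=T, p3=F, p4=F

{p2, p4}: 1 true → odd ✓
{p1, p4}: 1 true → odd ✓
{p0, p2, p3}: 1 true → odd ✓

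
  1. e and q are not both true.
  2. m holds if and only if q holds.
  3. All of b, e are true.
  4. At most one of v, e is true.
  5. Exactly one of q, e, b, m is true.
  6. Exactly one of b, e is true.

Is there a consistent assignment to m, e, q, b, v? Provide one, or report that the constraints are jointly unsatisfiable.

UNSATISFIABLE

Case b = True:
  (3) forces e = True.
  Constraint (5) is violated (e=T, b=T) — contradiction.
Case b = False:
  Constraint (3) is violated (b=F) — contradiction.
Both cases fail — unsatisfiable.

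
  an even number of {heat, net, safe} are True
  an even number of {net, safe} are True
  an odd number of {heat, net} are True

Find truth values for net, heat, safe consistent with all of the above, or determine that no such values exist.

net = True, heat = False, safe = True

{heat, net, safe}: 2 true → even ✓
{net, safe}: 2 true → even ✓
{heat, net}: 1 true → odd ✓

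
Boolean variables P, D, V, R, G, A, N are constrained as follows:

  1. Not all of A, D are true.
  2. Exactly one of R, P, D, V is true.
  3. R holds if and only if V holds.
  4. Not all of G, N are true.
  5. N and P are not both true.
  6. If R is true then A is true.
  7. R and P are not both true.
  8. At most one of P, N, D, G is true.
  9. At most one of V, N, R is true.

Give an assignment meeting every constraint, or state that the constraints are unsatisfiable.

P: True, D: False, V: False, R: False, G: False, A: False, N: False

  (1) {A, D}: 0/2 true — not all ✓
  (2) {R, P, D, V}: 1 true — exactly one ✓
  (3) R=F, V=F — same ✓
  (4) {G, N}: 0/2 true — not all ✓
  (5) N=F, P=T — not both ✓
  (6) R=F ⇒ A: vacuous ✓
  (7) R=F, P=T — not both ✓
  (8) {P, N, D, G}: 1 true — at most one ✓
  (9) {V, N, R}: 0 true — at most one ✓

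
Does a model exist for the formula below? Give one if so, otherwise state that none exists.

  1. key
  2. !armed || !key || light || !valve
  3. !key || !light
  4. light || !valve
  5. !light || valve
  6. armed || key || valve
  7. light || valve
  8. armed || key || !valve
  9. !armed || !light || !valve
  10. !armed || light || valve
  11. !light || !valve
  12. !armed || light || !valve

Case key = True:
  (!key || !light) forces light = False.
  (light || !valve) forces valve = False.
  Clause (light || valve) is falsified — contradiction.
Case key = False:
  Clause (key) is falsified — contradiction.
Both cases fail, so the formula is unsatisfiable.

Unsatisfiable — no assignment works.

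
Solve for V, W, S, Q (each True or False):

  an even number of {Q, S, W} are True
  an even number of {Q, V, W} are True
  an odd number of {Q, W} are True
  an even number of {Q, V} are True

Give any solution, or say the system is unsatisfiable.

V = True, W = False, S = True, Q = True

{Q, S, W}: 2 true → even ✓
{Q, V, W}: 2 true → even ✓
{Q, W}: 1 true → odd ✓
{Q, V}: 2 true → even ✓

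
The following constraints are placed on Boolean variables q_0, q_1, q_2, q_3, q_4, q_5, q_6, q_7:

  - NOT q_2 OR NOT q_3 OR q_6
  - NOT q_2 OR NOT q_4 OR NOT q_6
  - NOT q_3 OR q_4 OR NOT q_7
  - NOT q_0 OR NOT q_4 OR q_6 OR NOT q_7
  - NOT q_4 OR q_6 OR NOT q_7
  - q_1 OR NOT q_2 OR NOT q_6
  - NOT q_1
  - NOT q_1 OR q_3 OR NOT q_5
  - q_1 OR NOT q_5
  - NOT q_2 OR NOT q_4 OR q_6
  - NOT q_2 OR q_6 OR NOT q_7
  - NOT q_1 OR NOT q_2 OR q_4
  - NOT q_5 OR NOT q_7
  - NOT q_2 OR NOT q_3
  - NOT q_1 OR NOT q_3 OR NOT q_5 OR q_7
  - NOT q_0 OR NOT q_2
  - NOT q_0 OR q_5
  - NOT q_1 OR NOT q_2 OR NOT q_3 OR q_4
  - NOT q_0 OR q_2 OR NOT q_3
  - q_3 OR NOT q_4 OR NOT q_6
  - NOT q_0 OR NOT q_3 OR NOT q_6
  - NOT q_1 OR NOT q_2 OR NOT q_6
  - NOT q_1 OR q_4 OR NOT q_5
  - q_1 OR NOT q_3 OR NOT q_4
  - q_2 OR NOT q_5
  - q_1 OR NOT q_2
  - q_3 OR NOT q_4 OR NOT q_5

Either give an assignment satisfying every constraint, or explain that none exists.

Unit clause (NOT q_1) forces q_1 = False.
In (q_1 OR NOT q_5) only NOT q_5 is left, so q_5 = False.
In (NOT q_0 OR q_5) only NOT q_0 is left, so q_0 = False.
In (q_1 OR NOT q_2) only NOT q_2 is left, so q_2 = False.
Set q_3 = False.
Set q_4 = False.
Set q_6 = True.
Set q_7 = True.
All clauses satisfied.

q_0=F, q_1=F, q_2=F, q_3=F, q_4=F, q_5=F, q_6=T, q_7=T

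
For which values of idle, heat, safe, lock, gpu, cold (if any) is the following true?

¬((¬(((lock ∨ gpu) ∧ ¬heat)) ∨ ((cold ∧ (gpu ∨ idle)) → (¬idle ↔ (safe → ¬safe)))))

idle = False; heat = False; safe = True; lock = False; gpu = True; cold = True

  ¬((¬(((lock ∨ gpu) ∧ ¬heat)) ∨ ((cold ∧ (gpu ∨ idle)) → (¬idle ↔ (safe → ¬safe))))) = True
    ¬(((lock ∨ gpu) ∧ ¬heat)) ∨ ((cold ∧ (gpu ∨ idle)) → (¬idle ↔ (safe → ¬safe))) = False
      ¬(((lock ∨ gpu) ∧ ¬heat)) = False
        (lock ∨ gpu) ∧ ¬heat = True
          lock ∨ gpu = True
          ¬heat = True
      (cold ∧ (gpu ∨ idle)) → (¬idle ↔ (safe → ¬safe)) = False
        cold ∧ (gpu ∨ idle) = True
          gpu ∨ idle = True
        ¬idle ↔ (safe → ¬safe) = False
          ¬idle = True
          safe → ¬safe = False
            ¬safe = False
The formula evaluates to True.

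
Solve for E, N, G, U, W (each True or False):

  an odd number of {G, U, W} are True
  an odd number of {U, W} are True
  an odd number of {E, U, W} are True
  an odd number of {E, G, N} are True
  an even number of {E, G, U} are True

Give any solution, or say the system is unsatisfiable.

E=F; N=T; G=F; U=F; W=T

{G, U, W}: 1 true → odd ✓
{U, W}: 1 true → odd ✓
{E, U, W}: 1 true → odd ✓
{E, G, N}: 1 true → odd ✓
{E, G, U}: 0 true → even ✓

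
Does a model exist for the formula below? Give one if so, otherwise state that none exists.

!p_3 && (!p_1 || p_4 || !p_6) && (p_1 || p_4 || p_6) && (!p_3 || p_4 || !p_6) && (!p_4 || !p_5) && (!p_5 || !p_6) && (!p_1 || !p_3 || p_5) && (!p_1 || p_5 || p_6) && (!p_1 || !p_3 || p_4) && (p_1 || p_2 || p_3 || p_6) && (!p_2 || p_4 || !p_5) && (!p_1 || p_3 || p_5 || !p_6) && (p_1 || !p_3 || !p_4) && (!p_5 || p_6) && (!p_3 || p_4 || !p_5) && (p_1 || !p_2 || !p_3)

Unit clause (!p_3) forces p_3 = False.
Set p_1 = False.
Set p_2 = True.
Set p_4 = False.
  then (p_1 || p_4 || p_6) forces p_6 = True.
  then (!p_5 || !p_6) forces p_5 = False.
All clauses satisfied.

p_1 = False; p_2 = True; p_3 = False; p_4 = False; p_5 = False; p_6 = True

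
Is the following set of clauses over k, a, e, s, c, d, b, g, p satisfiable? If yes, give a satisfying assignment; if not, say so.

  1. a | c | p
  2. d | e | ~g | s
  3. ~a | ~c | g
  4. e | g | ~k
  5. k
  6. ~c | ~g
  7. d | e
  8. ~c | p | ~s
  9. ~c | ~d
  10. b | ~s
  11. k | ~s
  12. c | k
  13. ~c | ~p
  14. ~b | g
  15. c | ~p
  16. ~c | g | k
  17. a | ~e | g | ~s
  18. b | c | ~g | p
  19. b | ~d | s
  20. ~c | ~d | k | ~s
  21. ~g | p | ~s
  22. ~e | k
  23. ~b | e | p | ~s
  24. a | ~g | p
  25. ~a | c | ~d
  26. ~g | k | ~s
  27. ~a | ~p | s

k = True, a = True, e = True, s = False, c = False, d = False, b = True, g = True, p = False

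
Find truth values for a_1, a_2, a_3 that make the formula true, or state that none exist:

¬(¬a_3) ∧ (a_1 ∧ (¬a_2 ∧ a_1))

a_1 = True, a_2 = False, a_3 = True

  ¬(¬a_3) = True
    ¬a_3 = False
  a_1 ∧ (¬a_2 ∧ a_1) = True
    ¬a_2 ∧ a_1 = True
      ¬a_2 = True
Both conjuncts True, so the formula holds.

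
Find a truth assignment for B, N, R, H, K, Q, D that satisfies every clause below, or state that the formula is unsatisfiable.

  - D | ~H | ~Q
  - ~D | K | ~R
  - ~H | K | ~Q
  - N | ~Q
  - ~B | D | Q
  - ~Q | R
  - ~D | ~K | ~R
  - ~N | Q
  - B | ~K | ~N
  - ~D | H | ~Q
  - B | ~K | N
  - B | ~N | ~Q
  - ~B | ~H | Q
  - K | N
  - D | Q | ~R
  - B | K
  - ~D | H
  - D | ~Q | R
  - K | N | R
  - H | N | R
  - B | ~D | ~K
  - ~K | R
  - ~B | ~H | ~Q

B = True, N = True, R = True, H = False, K = False, Q = True, D = False

Try B = False:
  (B | K) forces K = True.
  (B | ~K | ~N) forces N = False.
  clause (B | ~K | N) is falsified — backtrack.
So B = True.
Set N = True.
  then (~N | Q) forces Q = True.
  then (~B | ~H | ~Q) forces H = False.
  then (~Q | R) forces R = True.
  then (~D | H | ~Q) forces D = False.
Set K = False.
All clauses satisfied.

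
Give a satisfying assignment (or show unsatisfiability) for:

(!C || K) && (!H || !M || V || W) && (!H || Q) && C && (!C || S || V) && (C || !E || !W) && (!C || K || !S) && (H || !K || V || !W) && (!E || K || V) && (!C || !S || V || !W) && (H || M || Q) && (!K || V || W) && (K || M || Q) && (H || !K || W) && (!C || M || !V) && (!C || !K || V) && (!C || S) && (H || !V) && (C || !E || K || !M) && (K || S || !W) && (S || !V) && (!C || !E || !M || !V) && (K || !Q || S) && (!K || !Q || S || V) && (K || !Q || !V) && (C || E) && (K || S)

Unit clause (C) forces C = True.
In (!C || S) only S is left, so S = True.
In (!C || K) only K is left, so K = True.
In (!C || !K || V) only V is left, so V = True.
In (H || !V) only H is left, so H = True.
In (!H || Q) only Q is left, so Q = True.
In (!C || M || !V) only M is left, so M = True.
In (!C || !E || !M || !V) only !E is left, so E = False.
Set W = False.
All clauses satisfied.

V: True, W: False, S: True, E: False, C: True, M: True, Q: True, K: True, H: True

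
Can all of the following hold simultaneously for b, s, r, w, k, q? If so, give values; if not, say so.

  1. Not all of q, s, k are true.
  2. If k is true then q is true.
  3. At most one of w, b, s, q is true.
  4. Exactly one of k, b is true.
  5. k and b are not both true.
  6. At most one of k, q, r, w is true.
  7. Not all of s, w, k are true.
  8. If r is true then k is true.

b=T, s=F, r=F, w=F, k=F, q=F

  (1) {q, s, k}: 0/3 true — not all ✓
  (2) k=F ⇒ q: vacuous ✓
  (3) {w, b, s, q}: 1 true — at most one ✓
  (4) {k, b}: 1 true — exactly one ✓
  (5) k=F, b=T — not both ✓
  (6) {k, q, r, w}: 0 true — at most one ✓
  (7) {s, w, k}: 0/3 true — not all ✓
  (8) r=F ⇒ k: vacuous ✓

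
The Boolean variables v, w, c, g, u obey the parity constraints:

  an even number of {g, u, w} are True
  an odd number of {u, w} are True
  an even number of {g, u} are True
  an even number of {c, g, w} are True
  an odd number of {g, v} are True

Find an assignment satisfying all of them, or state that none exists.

v=F, w=F, c=T, g=T, u=T

{g, u, w}: 2 true → even ✓
{u, w}: 1 true → odd ✓
{g, u}: 2 true → even ✓
{c, g, w}: 2 true → even ✓
{g, v}: 1 true → odd ✓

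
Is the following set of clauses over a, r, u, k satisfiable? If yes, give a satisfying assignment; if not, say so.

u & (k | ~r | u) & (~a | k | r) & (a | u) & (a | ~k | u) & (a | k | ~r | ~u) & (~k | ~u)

a = True, r = True, u = True, k = False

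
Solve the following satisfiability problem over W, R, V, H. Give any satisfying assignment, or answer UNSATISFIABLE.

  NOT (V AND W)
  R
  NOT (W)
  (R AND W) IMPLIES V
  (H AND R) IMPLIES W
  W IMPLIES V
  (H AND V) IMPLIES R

Unit clause (NOT W) forces W = False.
Unit clause (R) forces R = True.
In (NOT H OR NOT R OR W) only NOT H is left, so H = False.
Set V = False.
All clauses satisfied.

W = False; R = True; V = False; H = False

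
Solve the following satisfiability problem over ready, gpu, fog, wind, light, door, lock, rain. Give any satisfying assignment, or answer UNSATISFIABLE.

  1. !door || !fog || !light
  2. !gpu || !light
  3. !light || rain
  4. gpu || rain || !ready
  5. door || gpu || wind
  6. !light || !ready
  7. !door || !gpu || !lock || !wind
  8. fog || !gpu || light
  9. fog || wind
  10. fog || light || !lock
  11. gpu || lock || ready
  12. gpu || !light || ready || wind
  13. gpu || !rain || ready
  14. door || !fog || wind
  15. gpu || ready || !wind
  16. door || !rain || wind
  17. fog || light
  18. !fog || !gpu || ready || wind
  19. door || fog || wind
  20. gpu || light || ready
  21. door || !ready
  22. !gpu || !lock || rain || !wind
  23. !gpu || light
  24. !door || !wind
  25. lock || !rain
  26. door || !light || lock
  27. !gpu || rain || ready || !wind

ready = True, gpu = False, fog = True, wind = False, light = False, door = True, lock = True, rain = True

Set ready = True.
  then (!light || !ready) forces light = False.
  then (fog || light) forces fog = True.
  then (door || !ready) forces door = True.
  then (!gpu || light) forces gpu = False.
  then (!door || !wind) forces wind = False.
  then (gpu || rain || !ready) forces rain = True.
  then (lock || !rain) forces lock = True.
All clauses satisfied.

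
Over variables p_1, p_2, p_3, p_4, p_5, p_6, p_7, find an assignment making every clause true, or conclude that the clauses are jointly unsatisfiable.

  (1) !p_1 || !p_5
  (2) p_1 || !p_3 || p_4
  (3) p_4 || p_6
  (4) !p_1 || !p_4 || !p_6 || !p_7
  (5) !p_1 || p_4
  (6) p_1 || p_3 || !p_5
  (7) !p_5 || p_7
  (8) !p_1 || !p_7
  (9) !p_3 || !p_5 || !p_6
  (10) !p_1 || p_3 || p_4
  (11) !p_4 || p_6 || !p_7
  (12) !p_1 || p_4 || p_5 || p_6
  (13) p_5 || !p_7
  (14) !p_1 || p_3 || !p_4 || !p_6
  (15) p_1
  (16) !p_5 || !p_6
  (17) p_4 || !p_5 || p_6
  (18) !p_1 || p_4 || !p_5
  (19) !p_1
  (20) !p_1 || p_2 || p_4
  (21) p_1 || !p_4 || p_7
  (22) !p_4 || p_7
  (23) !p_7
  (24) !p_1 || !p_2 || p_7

The formula is unsatisfiable.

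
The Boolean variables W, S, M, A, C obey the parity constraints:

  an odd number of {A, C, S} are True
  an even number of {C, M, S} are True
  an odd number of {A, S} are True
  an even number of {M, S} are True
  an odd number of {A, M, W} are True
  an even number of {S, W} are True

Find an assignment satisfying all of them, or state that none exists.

W = False, S = False, M = False, A = True, C = False

{A, C, S}: 1 true → odd ✓
{C, M, S}: 0 true → even ✓
{A, S}: 1 true → odd ✓
{M, S}: 0 true → even ✓
{A, M, W}: 1 true → odd ✓
{S, W}: 0 true → even ✓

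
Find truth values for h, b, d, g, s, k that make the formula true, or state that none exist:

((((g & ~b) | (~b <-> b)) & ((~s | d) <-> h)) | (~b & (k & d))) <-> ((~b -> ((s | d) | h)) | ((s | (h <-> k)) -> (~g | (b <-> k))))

h=F, b=F, d=T, g=T, s=F, k=T

  ((((g & ~b) | (~b <-> b)) & ((~s | d) <-> h)) | (~b & (k & d))) <-> ((~b -> ((s | d) | h)) | ((s | (h <-> k)) -> (~g | (b <-> k)))) = True
    (((g & ~b) | (~b <-> b)) & ((~s | d) <-> h)) | (~b & (k & d)) = True
      ((g & ~b) | (~b <-> b)) & ((~s | d) <-> h) = False
        (g & ~b) | (~b <-> b) = True
          g & ~b = True
            ~b = True
          ~b <-> b = False
            ~b = True
        (~s | d) <-> h = False
          ~s | d = True
            ~s = True
      ~b & (k & d) = True
        ~b = True
        k & d = True
    (~b -> ((s | d) | h)) | ((s | (h <-> k)) -> (~g | (b <-> k))) = True
      ~b -> ((s | d) | h) = True
        ~b = True
        (s | d) | h = True
          s | d = True
      (s | (h <-> k)) -> (~g | (b <-> k)) = True
        s | (h <-> k) = False
          h <-> k = False
        ~g | (b <-> k) = False
          ~g = False
          b <-> k = False
The formula evaluates to True.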